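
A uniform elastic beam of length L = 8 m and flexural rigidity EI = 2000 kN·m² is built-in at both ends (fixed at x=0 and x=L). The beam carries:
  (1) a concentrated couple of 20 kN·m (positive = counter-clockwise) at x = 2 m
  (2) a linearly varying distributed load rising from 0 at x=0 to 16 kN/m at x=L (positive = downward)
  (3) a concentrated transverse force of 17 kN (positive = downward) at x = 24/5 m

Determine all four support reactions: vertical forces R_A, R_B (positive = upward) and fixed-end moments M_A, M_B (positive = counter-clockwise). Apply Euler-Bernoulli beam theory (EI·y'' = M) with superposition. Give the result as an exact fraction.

R_A = 55993/2000 kN, M_A = 65159/1500 kN·m, R_B = 106007/2000 kN, M_B = -32267/500 kN·m

Load 1 — applied couple M₀=20 kN·m at a=2 m (b=L-a=6):
  R_A = 6M₀ab/L³ = 6·20·2·6/8³ = 45/16 kN
  M_A = M₀b(2a-b)/L² = 20·6·(2·2-6)/8² = -15/4 kN·m
  R_B = -6M₀ab/L³ = -6·20·2·6/8³ = -45/16 kN
  M_B = M₀a(2b-a)/L² = 20·2·(2·6-2)/8² = 25/4 kN·m
Load 2 — triangular load w₀=16 kN/m (0→w₀ over full span):
  R_A = 3w₀L/20 = 3·16·8/20 = 96/5 kN
  M_A = w₀L²/30 = 16·8²/30 = 512/15 kN·m
  R_B = 7w₀L/20 = 7·16·8/20 = 224/5 kN
  M_B = -w₀L²/20 = -16·8²/20 = -256/5 kN·m
Load 3 — point force P=17 kN at a=24/5 m (b=L-a=16/5):
  R_A = Pb²(3a+b)/L³ = 17·(16/5)²·(3·(24/5)+(16/5))/8³ = 748/125 kN
  M_A = Pab²/L² = 17·(24/5)·(16/5)²/8² = 1632/125 kN·m
  R_B = Pa²(a+3b)/L³ = 17·(24/5)²·((24/5)+3·(16/5))/8³ = 1377/125 kN
  M_B = -Pa²b/L² = -17·(24/5)²·(16/5)/8² = -2448/125 kN·m
Superposition: R_A = 55993/2000 kN, M_A = 65159/1500 kN·m, R_B = 106007/2000 kN, M_B = -32267/500 kN·m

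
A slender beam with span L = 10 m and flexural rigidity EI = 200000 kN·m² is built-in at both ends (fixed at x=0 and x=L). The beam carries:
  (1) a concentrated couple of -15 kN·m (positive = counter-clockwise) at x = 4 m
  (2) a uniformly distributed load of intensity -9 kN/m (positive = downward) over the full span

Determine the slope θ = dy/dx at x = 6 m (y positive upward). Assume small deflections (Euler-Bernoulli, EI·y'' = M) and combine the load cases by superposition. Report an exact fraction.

Load 1 — applied couple M₀=-15 kN·m at a=4 m (b=L-a=6):
  θ_1 = (R_Ax²/2 - M_Ax - M₀(x-a))/EI  [x>a] with R_A=-54/25, M_A=-9/5 = ((-54/25)·6²/2 - (-9/5)·6 - (-15)·(6-4))/200000 = 3/312500 rad
Load 2 — uniform load w=-9 kN/m over full span:
  θ_2 = -wx(L-x)(L-2x)/(12EI) = -(-9)·6·(10-6)·(10-2·6)/(12·200000) = -9/50000 rad
Superposition: θ = Σ θ_i = -213/1250000 rad ≈ -0.000170 rad

θ(6) = -213/1250000 rad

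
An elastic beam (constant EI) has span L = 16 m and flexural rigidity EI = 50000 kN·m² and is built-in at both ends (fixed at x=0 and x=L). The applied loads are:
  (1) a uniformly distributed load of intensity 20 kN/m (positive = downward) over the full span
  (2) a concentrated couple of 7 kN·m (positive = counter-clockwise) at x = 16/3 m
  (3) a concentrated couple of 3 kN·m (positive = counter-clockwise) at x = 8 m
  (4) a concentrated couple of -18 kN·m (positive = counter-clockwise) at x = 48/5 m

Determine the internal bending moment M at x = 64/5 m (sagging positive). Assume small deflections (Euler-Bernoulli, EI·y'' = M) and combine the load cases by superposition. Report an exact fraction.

M(64/5) = -6863/500 kN·m

Load 1 — uniform load w=20 kN/m over full span:
  M_1 = wLx/2 - wL²/12 - wx²/2 = 20·16·(64/5)/2 - 20·16²/12 - 20·(64/5)²/2 = -256/15 kN·m
Load 2 — applied couple M₀=7 kN·m at a=16/3 m (b=L-a=32/3):
  M_2 = R_Ax - M_A - M₀  [x>a] with R_A=7/12, M_A=0 = (7/12)·(64/5) - 0 - 7 = 7/15 kN·m
Load 3 — applied couple M₀=3 kN·m at a=8 m (b=L-a=8):
  M_3 = R_Ax - M_A - M₀  [x>a] with R_A=9/32, M_A=3/4 = (9/32)·(64/5) - (3/4) - 3 = -3/20 kN·m
Load 4 — applied couple M₀=-18 kN·m at a=48/5 m (b=L-a=32/5):
  M_4 = R_Ax - M_A - M₀  [x>a] with R_A=-81/50, M_A=-144/25 = (-81/50)·(64/5) - (-144/25) - (-18) = 378/125 kN·m
Superposition: M = Σ M_i = -6863/500 kN·m ≈ -13.726000 kN·m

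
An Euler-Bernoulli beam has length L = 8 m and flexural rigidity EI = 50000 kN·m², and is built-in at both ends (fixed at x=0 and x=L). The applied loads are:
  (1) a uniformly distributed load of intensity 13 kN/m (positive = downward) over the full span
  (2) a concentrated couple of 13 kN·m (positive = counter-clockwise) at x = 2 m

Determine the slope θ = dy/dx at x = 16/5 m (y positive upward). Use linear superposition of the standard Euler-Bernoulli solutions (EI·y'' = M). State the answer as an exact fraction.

Load 1 — uniform load w=13 kN/m over full span:
  θ_1 = -wx(L-x)(L-2x)/(12EI) = -13·(16/5)·(8-(16/5))·(8-2·(16/5))/(12·50000) = -208/390625 rad
Load 2 — applied couple M₀=13 kN·m at a=2 m (b=L-a=6):
  θ_2 = (R_Ax²/2 - M_Ax - M₀(x-a))/EI  [x>a] with R_A=117/64, M_A=-39/16 = ((117/64)·(16/5)²/2 - (-39/16)·(16/5) - 13·((16/5)-2))/50000 = 39/1250000 rad
Superposition: θ = Σ θ_i = -3133/6250000 rad ≈ -0.000501 rad

θ(16/5) = -3133/6250000 rad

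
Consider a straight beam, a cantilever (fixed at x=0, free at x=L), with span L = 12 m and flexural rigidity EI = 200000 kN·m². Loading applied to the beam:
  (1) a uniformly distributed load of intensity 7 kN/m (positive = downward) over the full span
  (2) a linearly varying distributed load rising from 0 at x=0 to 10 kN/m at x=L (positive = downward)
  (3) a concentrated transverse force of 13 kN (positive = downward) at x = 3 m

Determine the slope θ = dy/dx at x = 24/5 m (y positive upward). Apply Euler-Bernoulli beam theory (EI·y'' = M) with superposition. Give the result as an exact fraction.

θ(24/5) = -817569/50000000 rad

Load 1 — uniform load w=7 kN/m over full span:
  θ_1 = -wx(x²-3Lx+3L²)/(6EI) = -7·(24/5)·((24/5)²-3·12·(24/5)+3·12²)/(6·200000) = -3087/390625 rad
Load 2 — triangular load w₀=10 kN/m (0→w₀ over full span):
  θ_2 = (w₀Lx²/4-w₀L²x/3-w₀x⁴/(24L))/EI = (10·12·(24/5)²/4-10·12²·(24/5)/3-10·(24/5)⁴/(24·12))/200000 = -3186/390625 rad
Load 3 — point force P=13 kN at a=3 m (b=L-a=9):
  θ_3 = -Pa²/(2EI)  [x>a] = -13·3²/(2·200000) = -117/400000 rad
Superposition: θ = Σ θ_i = -817569/50000000 rad ≈ -0.016351 rad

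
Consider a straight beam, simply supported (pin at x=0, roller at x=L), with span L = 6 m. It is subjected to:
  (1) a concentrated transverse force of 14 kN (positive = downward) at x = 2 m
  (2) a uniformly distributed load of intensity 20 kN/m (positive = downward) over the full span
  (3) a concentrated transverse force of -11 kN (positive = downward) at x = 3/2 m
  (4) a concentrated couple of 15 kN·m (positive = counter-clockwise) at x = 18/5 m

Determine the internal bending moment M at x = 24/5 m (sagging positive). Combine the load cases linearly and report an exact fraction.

Load 1 — point force P=14 kN at a=2 m (b=L-a=4):
  M_1 = Pa(L-x)/L  [x>a] = 14·2·(6-(24/5))/6 = 28/5 kN·m
Load 2 — uniform load w=20 kN/m over full span:
  M_2 = wx(L-x)/2 = 20·(24/5)·(6-(24/5))/2 = 288/5 kN·m
Load 3 — point force P=-11 kN at a=3/2 m (b=L-a=9/2):
  M_3 = Pa(L-x)/L  [x>a] = (-11)·(3/2)·(6-(24/5))/6 = -33/10 kN·m
Load 4 — applied couple M₀=15 kN·m at a=18/5 m (b=L-a=12/5):
  M_4 = M₀x/L - M₀  [x>a] = 15·(24/5)/6 - 15 = -3 kN·m
Superposition: M = Σ M_i = 569/10 kN·m ≈ 56.900000 kN·m

M(24/5) = 569/10 kN·m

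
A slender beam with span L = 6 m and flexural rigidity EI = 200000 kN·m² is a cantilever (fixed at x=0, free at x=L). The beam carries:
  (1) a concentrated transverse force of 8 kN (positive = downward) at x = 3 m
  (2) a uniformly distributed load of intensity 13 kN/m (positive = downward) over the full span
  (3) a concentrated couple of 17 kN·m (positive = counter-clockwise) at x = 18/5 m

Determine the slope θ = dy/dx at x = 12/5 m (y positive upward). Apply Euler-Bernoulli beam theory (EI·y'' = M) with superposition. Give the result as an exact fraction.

θ(12/5) = -11271/6250000 rad

Load 1 — point force P=8 kN at a=3 m (b=L-a=3):
  θ_1 = -Px(2a-x)/(2EI)  [x≤a] = -8·(12/5)·(2·3-(12/5))/(2·200000) = -27/156250 rad
Load 2 — uniform load w=13 kN/m over full span:
  θ_2 = -wx(x²-3Lx+3L²)/(6EI) = -13·(12/5)·((12/5)²-3·6·(12/5)+3·6²)/(6·200000) = -5733/3125000 rad
Load 3 — applied couple M₀=17 kN·m at a=18/5 m (b=L-a=12/5):
  θ_3 = M₀x/EI  [x≤a] = 17·(12/5)/200000 = 51/250000 rad
Superposition: θ = Σ θ_i = -11271/6250000 rad ≈ -0.001803 rad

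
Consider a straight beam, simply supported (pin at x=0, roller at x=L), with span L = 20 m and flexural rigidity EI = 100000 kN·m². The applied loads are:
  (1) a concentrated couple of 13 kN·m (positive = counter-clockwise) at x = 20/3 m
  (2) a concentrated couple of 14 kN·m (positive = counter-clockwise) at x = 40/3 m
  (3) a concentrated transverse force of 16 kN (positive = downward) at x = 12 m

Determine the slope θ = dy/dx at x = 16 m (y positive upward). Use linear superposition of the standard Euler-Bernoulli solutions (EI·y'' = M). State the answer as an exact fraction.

Load 1 — applied couple M₀=13 kN·m at a=20/3 m (b=L-a=40/3):
  θ_1 = (M₀x²/(2L)-M₀(x-a)+C₁)/EI  [x>a] with C₁=M₀(3b²-L²)/(6L)=130/9 = (13·16²/(2·20)-13·(16-(20/3))+(130/9))/100000 = -533/2250000 rad
Load 2 — applied couple M₀=14 kN·m at a=40/3 m (b=L-a=20/3):
  θ_2 = (M₀x²/(2L)-M₀(x-a)+C₁)/EI  [x>a] with C₁=M₀(3b²-L²)/(6L)=-280/9 = (14·16²/(2·20)-14·(16-(40/3))+(-280/9))/100000 = 119/562500 rad
Load 3 — point force P=16 kN at a=12 m (b=L-a=8):
  θ_3 = -Pa(2L²-6Lx+3x²+a²)/(6LEI)  [x>a] = -16·12·(2·20²-6·20·16+3·16²+12²)/(6·20·100000) = 52/15625 rad
Superposition: θ = Σ θ_i = 2477/750000 rad ≈ 0.003303 rad

θ(16) = 2477/750000 rad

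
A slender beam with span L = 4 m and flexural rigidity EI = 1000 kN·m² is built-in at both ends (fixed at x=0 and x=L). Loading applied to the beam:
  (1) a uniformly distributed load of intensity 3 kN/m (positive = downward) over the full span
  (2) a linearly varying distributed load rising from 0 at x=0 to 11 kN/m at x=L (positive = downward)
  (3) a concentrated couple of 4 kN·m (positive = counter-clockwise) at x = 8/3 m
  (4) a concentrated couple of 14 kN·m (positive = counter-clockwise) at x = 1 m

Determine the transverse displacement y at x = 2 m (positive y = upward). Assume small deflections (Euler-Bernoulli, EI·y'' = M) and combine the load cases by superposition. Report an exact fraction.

Load 1 — uniform load w=3 kN/m over full span:
  y_1 = -wx²(L-x)²/(24EI) = -3·2²·(4-2)²/(24·1000) = -1/500 m
Load 2 — triangular load w₀=11 kN/m (0→w₀ over full span):
  y_2 = -w₀x²(L-x)²(x+2L)/(120LEI) = -11·2²·(4-2)²·(2+2·4)/(120·4·1000) = -11/3000 m
Load 3 — applied couple M₀=4 kN·m at a=8/3 m (b=L-a=4/3):
  y_3 = (R_Ax³/6 - M_Ax²/2)/EI  [x≤a] with R_A=4/3, M_A=4/3 = ((4/3)·2³/6 - (4/3)·2²/2)/1000 = -1/1125 m
Load 4 — applied couple M₀=14 kN·m at a=1 m (b=L-a=3):
  y_4 = (R_Ax³/6 - M_Ax²/2 - M₀(x-a)²/2)/EI  [x>a] with R_A=63/16, M_A=-21/8 = ((63/16)·2³/6 - (-21/8)·2²/2 - 14·(2-1)²/2)/1000 = 7/2000 m
Superposition: y = Σ y_i = -11/3600 m ≈ -0.003056 m

y(2) = -11/3600 m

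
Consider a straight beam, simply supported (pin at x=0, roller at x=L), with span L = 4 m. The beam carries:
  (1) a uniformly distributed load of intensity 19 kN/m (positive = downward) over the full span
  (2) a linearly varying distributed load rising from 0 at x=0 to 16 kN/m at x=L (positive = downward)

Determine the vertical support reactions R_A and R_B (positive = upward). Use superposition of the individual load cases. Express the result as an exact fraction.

Load 1 — uniform load w=19 kN/m over full span:
  R_A = wL/2 = 19·4/2 = 38 kN
  R_B = wL/2 = 19·4/2 = 38 kN
Load 2 — triangular load w₀=16 kN/m (0→w₀ over full span):
  R_A = w₀L/6 = 16·4/6 = 32/3 kN
  R_B = w₀L/3 = 16·4/3 = 64/3 kN
Superposition: R_A = 146/3 kN, R_B = 178/3 kN

R_A = 146/3 kN, R_B = 178/3 kN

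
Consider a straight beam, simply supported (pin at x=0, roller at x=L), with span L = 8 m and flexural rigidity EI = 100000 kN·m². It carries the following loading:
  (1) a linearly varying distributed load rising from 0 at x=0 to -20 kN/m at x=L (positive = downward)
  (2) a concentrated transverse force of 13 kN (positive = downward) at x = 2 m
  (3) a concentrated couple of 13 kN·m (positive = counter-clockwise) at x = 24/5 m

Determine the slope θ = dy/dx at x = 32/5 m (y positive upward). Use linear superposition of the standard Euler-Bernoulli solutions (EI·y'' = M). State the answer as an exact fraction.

θ(32/5) = -316019/225000000 rad

Load 1 — triangular load w₀=-20 kN/m (0→w₀ over full span):
  θ_1 = -w₀(7L⁴-30L²x²+15x⁴)/(360LEI) = -(-20)·(7·8⁴-30·8²·(32/5)²+15·(32/5)⁴)/(360·8·100000) = -6056/3515625 rad
Load 2 — point force P=13 kN at a=2 m (b=L-a=6):
  θ_2 = -Pa(2L²-6Lx+3x²+a²)/(6LEI)  [x>a] = -13·2·(2·8²-6·8·(32/5)+3·(32/5)²+2²)/(6·8·100000) = 1417/5000000 rad
Load 3 — applied couple M₀=13 kN·m at a=24/5 m (b=L-a=16/5):
  θ_3 = (M₀x²/(2L)-M₀(x-a)+C₁)/EI  [x>a] with C₁=M₀(3b²-L²)/(6L)=-676/75 = (13·(32/5)²/(2·8)-13·((32/5)-(24/5))+(-676/75))/100000 = 13/375000 rad
Superposition: θ = Σ θ_i = -316019/225000000 rad ≈ -0.001405 rad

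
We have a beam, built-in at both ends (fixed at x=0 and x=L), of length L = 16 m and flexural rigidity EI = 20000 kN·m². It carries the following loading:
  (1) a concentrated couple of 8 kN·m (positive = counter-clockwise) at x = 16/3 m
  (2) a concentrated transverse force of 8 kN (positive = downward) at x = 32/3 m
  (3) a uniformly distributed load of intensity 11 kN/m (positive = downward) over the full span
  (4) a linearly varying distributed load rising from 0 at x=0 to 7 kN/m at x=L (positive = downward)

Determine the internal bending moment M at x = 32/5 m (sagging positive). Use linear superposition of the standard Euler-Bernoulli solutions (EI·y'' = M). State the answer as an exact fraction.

M(32/5) = 445448/3375 kN·m

Load 1 — applied couple M₀=8 kN·m at a=16/3 m (b=L-a=32/3):
  M_1 = R_Ax - M_A - M₀  [x>a] with R_A=2/3, M_A=0 = (2/3)·(32/5) - 0 - 8 = -56/15 kN·m
Load 2 — point force P=8 kN at a=32/3 m (b=L-a=16/3):
  M_2 = Pb²(3a+b)x/L³ - Pab²/L²  [x≤a] = 8·(16/3)²·(3·(32/3)+(16/3))·(32/5)/16³ - 8·(32/3)·(16/3)²/16² = 512/135 kN·m
Load 3 — uniform load w=11 kN/m over full span:
  M_3 = wLx/2 - wL²/12 - wx²/2 = 11·16·(32/5)/2 - 11·16²/12 - 11·(32/5)²/2 = 7744/75 kN·m
Load 4 — triangular load w₀=7 kN/m (0→w₀ over full span):
  M_4 = 3w₀Lx/20 - w₀L²/30 - w₀x³/(6L) = 3·7·16·(32/5)/20 - 7·16²/30 - 7·(32/5)³/(6·16) = 3584/125 kN·m
Superposition: M = Σ M_i = 445448/3375 kN·m ≈ 131.984593 kN·m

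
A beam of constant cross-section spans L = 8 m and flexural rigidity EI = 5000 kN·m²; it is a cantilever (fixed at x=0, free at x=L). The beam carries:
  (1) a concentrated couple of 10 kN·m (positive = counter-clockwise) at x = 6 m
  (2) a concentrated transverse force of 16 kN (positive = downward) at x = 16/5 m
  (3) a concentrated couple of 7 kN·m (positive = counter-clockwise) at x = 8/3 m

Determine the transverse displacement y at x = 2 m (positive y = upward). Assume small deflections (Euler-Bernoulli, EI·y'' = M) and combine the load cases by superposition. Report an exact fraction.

Load 1 — applied couple M₀=10 kN·m at a=6 m (b=L-a=2):
  y_1 = M₀x²/(2EI)  [x≤a] = 10·2²/(2·5000) = 1/250 m
Load 2 — point force P=16 kN at a=16/5 m (b=L-a=24/5):
  y_2 = -Px²(3a-x)/(6EI)  [x≤a] = -16·2²·(3·(16/5)-2)/(6·5000) = -152/9375 m
Load 3 — applied couple M₀=7 kN·m at a=8/3 m (b=L-a=16/3):
  y_3 = M₀x²/(2EI)  [x≤a] = 7·2²/(2·5000) = 7/2500 m
Superposition: y = Σ y_i = -353/37500 m ≈ -0.009413 m

y(2) = -353/37500 m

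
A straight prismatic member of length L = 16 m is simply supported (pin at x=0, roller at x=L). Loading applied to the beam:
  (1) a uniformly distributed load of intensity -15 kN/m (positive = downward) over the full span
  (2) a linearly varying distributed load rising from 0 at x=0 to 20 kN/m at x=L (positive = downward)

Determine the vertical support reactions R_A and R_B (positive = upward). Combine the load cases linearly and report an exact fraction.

R_A = -200/3 kN, R_B = -40/3 kN

Load 1 — uniform load w=-15 kN/m over full span:
  R_A = wL/2 = (-15)·16/2 = -120 kN
  R_B = wL/2 = (-15)·16/2 = -120 kN
Load 2 — triangular load w₀=20 kN/m (0→w₀ over full span):
  R_A = w₀L/6 = 20·16/6 = 160/3 kN
  R_B = w₀L/3 = 20·16/3 = 320/3 kN
Superposition: R_A = -200/3 kN, R_B = -40/3 kN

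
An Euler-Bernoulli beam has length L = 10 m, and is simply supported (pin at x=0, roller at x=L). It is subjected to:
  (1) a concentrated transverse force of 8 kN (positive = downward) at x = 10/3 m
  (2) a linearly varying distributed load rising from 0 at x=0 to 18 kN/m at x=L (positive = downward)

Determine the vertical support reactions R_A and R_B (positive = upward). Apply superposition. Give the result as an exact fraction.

Load 1 — point force P=8 kN at a=10/3 m (b=L-a=20/3):
  R_A = Pb/L = 8·(20/3)/10 = 16/3 kN
  R_B = Pa/L = 8·(10/3)/10 = 8/3 kN
Load 2 — triangular load w₀=18 kN/m (0→w₀ over full span):
  R_A = w₀L/6 = 18·10/6 = 30 kN
  R_B = w₀L/3 = 18·10/3 = 60 kN
Superposition: R_A = 106/3 kN, R_B = 188/3 kN

R_A = 106/3 kN, R_B = 188/3 kN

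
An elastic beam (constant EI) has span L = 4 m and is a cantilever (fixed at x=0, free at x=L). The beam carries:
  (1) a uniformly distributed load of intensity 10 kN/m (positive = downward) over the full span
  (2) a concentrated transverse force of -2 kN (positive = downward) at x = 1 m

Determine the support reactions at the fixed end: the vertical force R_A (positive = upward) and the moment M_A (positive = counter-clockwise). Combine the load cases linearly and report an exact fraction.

Load 1 — uniform load w=10 kN/m over full span:
  R_A = wL = 10·4 = 40 kN
  M_A = wL²/2 = 10·4²/2 = 80 kN·m
Load 2 — point force P=-2 kN at a=1 m (b=L-a=3):
  R_A = P = (-2) = -2 kN
  M_A = Pa = (-2)·1 = -2 kN·m
Superposition: R_A = 38 kN, M_A = 78 kN·m

R_A = 38 kN, M_A = 78 kN·m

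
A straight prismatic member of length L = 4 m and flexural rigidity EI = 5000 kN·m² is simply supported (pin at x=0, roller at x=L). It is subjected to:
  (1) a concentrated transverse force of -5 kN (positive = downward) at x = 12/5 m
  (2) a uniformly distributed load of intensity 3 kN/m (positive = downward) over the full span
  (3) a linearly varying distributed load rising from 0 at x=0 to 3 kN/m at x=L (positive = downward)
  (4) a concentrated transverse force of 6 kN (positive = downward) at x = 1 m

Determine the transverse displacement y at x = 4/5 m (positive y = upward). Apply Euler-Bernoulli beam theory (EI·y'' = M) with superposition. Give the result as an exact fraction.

y(4/5) = -429371/234375000 m

Load 1 — point force P=-5 kN at a=12/5 m (b=L-a=8/5):
  y_1 = -Pbx(L²-b²-x²)/(6LEI)  [x≤a] = -(-5)·(8/5)·(4/5)·(4²-(8/5)²-(4/5)²)/(6·4·5000) = 32/46875 m
Load 2 — uniform load w=3 kN/m over full span:
  y_2 = -wx(L³-2Lx²+x³)/(24EI) = -3·(4/5)·(4³-2·4·(4/5)²+(4/5)³)/(24·5000) = -464/390625 m
Load 3 — triangular load w₀=3 kN/m (0→w₀ over full span):
  y_3 = -w₀x(7L⁴-10L²x²+3x⁴)/(360LEI) = -3·(4/5)·(7·4⁴-10·4²·(4/5)²+3·(4/5)⁴)/(360·4·5000) = -5504/9765625 m
Load 4 — point force P=6 kN at a=1 m (b=L-a=3):
  y_4 = -Pbx(L²-b²-x²)/(6LEI)  [x≤a] = -6·3·(4/5)·(4²-3²-(4/5)²)/(6·4·5000) = -477/625000 m
Superposition: y = Σ y_i = -429371/234375000 m ≈ -0.001832 m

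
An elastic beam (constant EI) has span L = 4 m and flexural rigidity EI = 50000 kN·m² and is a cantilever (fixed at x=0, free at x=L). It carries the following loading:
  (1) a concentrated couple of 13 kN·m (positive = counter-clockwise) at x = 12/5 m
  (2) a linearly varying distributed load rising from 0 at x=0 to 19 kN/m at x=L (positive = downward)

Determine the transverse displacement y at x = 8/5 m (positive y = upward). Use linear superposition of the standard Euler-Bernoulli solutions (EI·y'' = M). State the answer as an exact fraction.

y(8/5) = -256466/146484375 m

Load 1 — applied couple M₀=13 kN·m at a=12/5 m (b=L-a=8/5):
  y_1 = M₀x²/(2EI)  [x≤a] = 13·(8/5)²/(2·50000) = 26/78125 m
Load 2 — triangular load w₀=19 kN/m (0→w₀ over full span):
  y_2 = (w₀Lx³/12-w₀L²x²/6-w₀x⁵/(120L))/EI = (19·4·(8/5)³/12-19·4²·(8/5)²/6-19·(8/5)⁵/(120·4))/50000 = -305216/146484375 m
Superposition: y = Σ y_i = -256466/146484375 m ≈ -0.001751 m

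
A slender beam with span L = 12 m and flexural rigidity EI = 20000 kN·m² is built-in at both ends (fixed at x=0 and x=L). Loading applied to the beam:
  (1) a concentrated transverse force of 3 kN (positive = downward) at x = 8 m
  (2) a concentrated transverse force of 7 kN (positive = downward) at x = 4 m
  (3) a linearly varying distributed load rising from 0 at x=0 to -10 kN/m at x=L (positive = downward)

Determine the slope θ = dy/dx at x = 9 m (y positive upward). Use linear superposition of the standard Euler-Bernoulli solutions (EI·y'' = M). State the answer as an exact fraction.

Load 1 — point force P=3 kN at a=8 m (b=L-a=4):
  θ_1 = Pa²(L-x)(2bL-(3b+a)(L-x))/(2L³EI)  [x>a] = 3·8²·(12-9)·(2·4·12-(3·4+8)·(12-9))/(2·12³·20000) = 3/10000 rad
Load 2 — point force P=7 kN at a=4 m (b=L-a=8):
  θ_2 = Pa²(L-x)(2bL-(3b+a)(L-x))/(2L³EI)  [x>a] = 7·4²·(12-9)·(2·8·12-(3·8+4)·(12-9))/(2·12³·20000) = 21/40000 rad
Load 3 — triangular load w₀=-10 kN/m (0→w₀ over full span):
  θ_3 = -w₀(2x(L-x)(L-2x)(x+2L)+x²(L-x)²)/(120LEI) = -(-10)·(2·9·(12-9)·(12-2·9)·(9+2·12)+9²·(12-9)²)/(120·12·20000) = -1107/320000 rad
Superposition: θ = Σ θ_i = -843/320000 rad ≈ -0.002634 rad

θ(9) = -843/320000 rad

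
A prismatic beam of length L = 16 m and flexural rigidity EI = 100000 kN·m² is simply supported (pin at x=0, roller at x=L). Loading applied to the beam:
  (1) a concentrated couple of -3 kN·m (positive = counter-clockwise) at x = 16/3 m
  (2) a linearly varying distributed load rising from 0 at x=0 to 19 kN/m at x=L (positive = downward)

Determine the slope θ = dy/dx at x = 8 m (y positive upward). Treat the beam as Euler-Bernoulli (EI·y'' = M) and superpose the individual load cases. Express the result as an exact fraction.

θ(8) = -2143/2250000 rad

Load 1 — applied couple M₀=-3 kN·m at a=16/3 m (b=L-a=32/3):
  θ_1 = (M₀x²/(2L)-M₀(x-a)+C₁)/EI  [x>a] with C₁=M₀(3b²-L²)/(6L)=-8/3 = ((-3)·8²/(2·16)-(-3)·(8-(16/3))+(-8/3))/100000 = -1/150000 rad
Load 2 — triangular load w₀=19 kN/m (0→w₀ over full span):
  θ_2 = -w₀(7L⁴-30L²x²+15x⁴)/(360LEI) = -19·(7·16⁴-30·16²·8²+15·8⁴)/(360·16·100000) = -133/140625 rad
Superposition: θ = Σ θ_i = -2143/2250000 rad ≈ -0.000952 rad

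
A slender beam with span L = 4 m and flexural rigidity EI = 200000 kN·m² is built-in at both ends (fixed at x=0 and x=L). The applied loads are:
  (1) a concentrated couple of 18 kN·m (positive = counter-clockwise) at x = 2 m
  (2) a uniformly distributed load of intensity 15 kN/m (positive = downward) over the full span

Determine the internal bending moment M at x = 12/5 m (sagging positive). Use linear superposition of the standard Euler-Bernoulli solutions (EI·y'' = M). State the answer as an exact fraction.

Load 1 — applied couple M₀=18 kN·m at a=2 m (b=L-a=2):
  M_1 = R_Ax - M_A - M₀  [x>a] with R_A=27/4, M_A=9/2 = (27/4)·(12/5) - (9/2) - 18 = -63/10 kN·m
Load 2 — uniform load w=15 kN/m over full span:
  M_2 = wLx/2 - wL²/12 - wx²/2 = 15·4·(12/5)/2 - 15·4²/12 - 15·(12/5)²/2 = 44/5 kN·m
Superposition: M = Σ M_i = 5/2 kN·m ≈ 2.500000 kN·m

M(12/5) = 5/2 kN·m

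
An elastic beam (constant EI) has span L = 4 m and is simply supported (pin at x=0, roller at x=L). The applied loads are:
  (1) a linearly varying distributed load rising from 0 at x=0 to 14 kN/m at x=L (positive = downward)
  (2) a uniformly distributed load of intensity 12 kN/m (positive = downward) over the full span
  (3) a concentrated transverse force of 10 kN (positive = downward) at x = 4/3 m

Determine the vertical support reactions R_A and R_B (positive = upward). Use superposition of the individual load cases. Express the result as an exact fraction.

Load 1 — triangular load w₀=14 kN/m (0→w₀ over full span):
  R_A = w₀L/6 = 14·4/6 = 28/3 kN
  R_B = w₀L/3 = 14·4/3 = 56/3 kN
Load 2 — uniform load w=12 kN/m over full span:
  R_A = wL/2 = 12·4/2 = 24 kN
  R_B = wL/2 = 12·4/2 = 24 kN
Load 3 — point force P=10 kN at a=4/3 m (b=L-a=8/3):
  R_A = Pb/L = 10·(8/3)/4 = 20/3 kN
  R_B = Pa/L = 10·(4/3)/4 = 10/3 kN
Superposition: R_A = 40 kN, R_B = 46 kN

R_A = 40 kN, R_B = 46 kN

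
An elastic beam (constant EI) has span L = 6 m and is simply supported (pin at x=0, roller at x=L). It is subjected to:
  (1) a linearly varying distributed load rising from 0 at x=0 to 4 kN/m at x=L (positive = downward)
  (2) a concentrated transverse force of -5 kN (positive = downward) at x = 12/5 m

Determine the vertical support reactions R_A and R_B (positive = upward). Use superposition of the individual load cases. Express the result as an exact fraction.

R_A = 1 kN, R_B = 6 kN

Load 1 — triangular load w₀=4 kN/m (0→w₀ over full span):
  R_A = w₀L/6 = 4·6/6 = 4 kN
  R_B = w₀L/3 = 4·6/3 = 8 kN
Load 2 — point force P=-5 kN at a=12/5 m (b=L-a=18/5):
  R_A = Pb/L = (-5)·(18/5)/6 = -3 kN
  R_B = Pa/L = (-5)·(12/5)/6 = -2 kN
Superposition: R_A = 1 kN, R_B = 6 kN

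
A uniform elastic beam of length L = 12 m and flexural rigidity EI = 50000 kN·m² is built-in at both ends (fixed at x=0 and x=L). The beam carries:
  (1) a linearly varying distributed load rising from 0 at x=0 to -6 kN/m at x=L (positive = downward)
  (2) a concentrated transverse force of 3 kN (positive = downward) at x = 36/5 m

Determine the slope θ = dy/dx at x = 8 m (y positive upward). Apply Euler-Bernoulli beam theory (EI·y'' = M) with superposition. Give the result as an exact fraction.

θ(8) = -1157/2343750 rad

Load 1 — triangular load w₀=-6 kN/m (0→w₀ over full span):
  θ_1 = -w₀(2x(L-x)(L-2x)(x+2L)+x²(L-x)²)/(120LEI) = -(-6)·(2·8·(12-8)·(12-2·8)·(8+2·12)+8²·(12-8)²)/(120·12·50000) = -28/46875 rad
Load 2 — point force P=3 kN at a=36/5 m (b=L-a=24/5):
  θ_2 = Pa²(L-x)(2bL-(3b+a)(L-x))/(2L³EI)  [x>a] = 3·(36/5)²·(12-8)·(2·(24/5)·12-(3·(24/5)+(36/5))·(12-8))/(2·12³·50000) = 81/781250 rad
Superposition: θ = Σ θ_i = -1157/2343750 rad ≈ -0.000494 rad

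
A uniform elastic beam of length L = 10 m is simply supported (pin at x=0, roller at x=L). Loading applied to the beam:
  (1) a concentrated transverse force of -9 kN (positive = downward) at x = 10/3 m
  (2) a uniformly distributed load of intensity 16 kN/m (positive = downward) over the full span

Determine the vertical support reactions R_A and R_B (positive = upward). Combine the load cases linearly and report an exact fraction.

R_A = 74 kN, R_B = 77 kN

Load 1 — point force P=-9 kN at a=10/3 m (b=L-a=20/3):
  R_A = Pb/L = (-9)·(20/3)/10 = -6 kN
  R_B = Pa/L = (-9)·(10/3)/10 = -3 kN
Load 2 — uniform load w=16 kN/m over full span:
  R_A = wL/2 = 16·10/2 = 80 kN
  R_B = wL/2 = 16·10/2 = 80 kN
Superposition: R_A = 74 kN, R_B = 77 kN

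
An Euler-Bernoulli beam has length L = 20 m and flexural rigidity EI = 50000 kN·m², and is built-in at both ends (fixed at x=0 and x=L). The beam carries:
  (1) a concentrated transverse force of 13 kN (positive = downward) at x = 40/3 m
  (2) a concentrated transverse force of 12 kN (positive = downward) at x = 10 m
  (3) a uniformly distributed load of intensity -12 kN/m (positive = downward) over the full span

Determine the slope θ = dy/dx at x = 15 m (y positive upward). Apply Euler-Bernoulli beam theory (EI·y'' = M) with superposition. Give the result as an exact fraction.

Load 1 — point force P=13 kN at a=40/3 m (b=L-a=20/3):
  θ_1 = Pa²(L-x)(2bL-(3b+a)(L-x))/(2L³EI)  [x>a] = 13·(40/3)²·(20-15)·(2·(20/3)·20-(3·(20/3)+(40/3))·(20-15))/(2·20³·50000) = 13/9000 rad
Load 2 — point force P=12 kN at a=10 m (b=L-a=10):
  θ_2 = Pa²(L-x)(2bL-(3b+a)(L-x))/(2L³EI)  [x>a] = 12·10²·(20-15)·(2·10·20-(3·10+10)·(20-15))/(2·20³·50000) = 3/2000 rad
Load 3 — uniform load w=-12 kN/m over full span:
  θ_3 = -wx(L-x)(L-2x)/(12EI) = -(-12)·15·(20-15)·(20-2·15)/(12·50000) = -3/200 rad
Superposition: θ = Σ θ_i = -217/18000 rad ≈ -0.012056 rad

θ(15) = -217/18000 rad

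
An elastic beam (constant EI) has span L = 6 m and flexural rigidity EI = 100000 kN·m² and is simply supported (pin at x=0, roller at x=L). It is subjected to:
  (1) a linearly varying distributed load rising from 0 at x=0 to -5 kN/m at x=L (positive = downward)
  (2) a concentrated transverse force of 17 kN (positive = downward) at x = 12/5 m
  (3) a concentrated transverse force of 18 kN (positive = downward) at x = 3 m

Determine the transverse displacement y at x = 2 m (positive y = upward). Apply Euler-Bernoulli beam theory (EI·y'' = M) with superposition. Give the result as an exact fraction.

y(2) = -110453/112500000 m

Load 1 — triangular load w₀=-5 kN/m (0→w₀ over full span):
  y_1 = -w₀x(7L⁴-10L²x²+3x⁴)/(360LEI) = -(-5)·2·(7·6⁴-10·6²·2²+3·2⁴)/(360·6·100000) = 2/5625 m
Load 2 — point force P=17 kN at a=12/5 m (b=L-a=18/5):
  y_2 = -Pbx(L²-b²-x²)/(6LEI)  [x≤a] = -17·(18/5)·2·(6²-(18/5)²-2²)/(6·6·100000) = -2023/3125000 m
Load 3 — point force P=18 kN at a=3 m (b=L-a=3):
  y_3 = -Pbx(L²-b²-x²)/(6LEI)  [x≤a] = -18·3·2·(6²-3²-2²)/(6·6·100000) = -69/100000 m
Superposition: y = Σ y_i = -110453/112500000 m ≈ -0.000982 m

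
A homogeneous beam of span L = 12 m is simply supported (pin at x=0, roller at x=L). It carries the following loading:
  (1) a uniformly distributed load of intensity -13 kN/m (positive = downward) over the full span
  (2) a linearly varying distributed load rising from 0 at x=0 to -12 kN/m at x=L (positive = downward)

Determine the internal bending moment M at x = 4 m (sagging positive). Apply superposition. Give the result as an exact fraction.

Load 1 — uniform load w=-13 kN/m over full span:
  M_1 = wx(L-x)/2 = (-13)·4·(12-4)/2 = -208 kN·m
Load 2 — triangular load w₀=-12 kN/m (0→w₀ over full span):
  M_2 = w₀Lx/6 - w₀x³/(6L) = (-12)·12·4/6 - (-12)·4³/(6·12) = -256/3 kN·m
Superposition: M = Σ M_i = -880/3 kN·m ≈ -293.333333 kN·m

M(4) = -880/3 kN·m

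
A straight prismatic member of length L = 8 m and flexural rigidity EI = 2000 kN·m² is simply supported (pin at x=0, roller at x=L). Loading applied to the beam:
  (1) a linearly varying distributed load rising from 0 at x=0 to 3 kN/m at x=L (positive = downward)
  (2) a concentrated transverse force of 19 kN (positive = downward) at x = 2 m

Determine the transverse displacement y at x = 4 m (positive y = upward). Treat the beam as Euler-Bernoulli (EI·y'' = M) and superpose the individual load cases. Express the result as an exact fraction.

Load 1 — triangular load w₀=3 kN/m (0→w₀ over full span):
  y_1 = -w₀x(7L⁴-10L²x²+3x⁴)/(360LEI) = -3·4·(7·8⁴-10·8²·4²+3·4⁴)/(360·8·2000) = -1/25 m
Load 2 — point force P=19 kN at a=2 m (b=L-a=6):
  y_2 = -Pa(L-x)(2Lx-a²-x²)/(6LEI)  [x>a] = -19·2·(8-4)·(2·8·4-2²-4²)/(6·8·2000) = -209/3000 m
Superposition: y = Σ y_i = -329/3000 m ≈ -0.109667 m

y(4) = -329/3000 m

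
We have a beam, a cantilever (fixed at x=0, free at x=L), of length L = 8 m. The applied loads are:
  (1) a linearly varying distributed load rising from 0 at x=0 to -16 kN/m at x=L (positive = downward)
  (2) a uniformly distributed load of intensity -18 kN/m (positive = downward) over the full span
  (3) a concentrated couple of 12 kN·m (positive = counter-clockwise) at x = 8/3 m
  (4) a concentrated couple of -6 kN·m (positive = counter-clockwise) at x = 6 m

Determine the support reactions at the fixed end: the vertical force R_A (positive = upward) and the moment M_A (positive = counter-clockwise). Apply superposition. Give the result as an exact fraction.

R_A = -208 kN, M_A = -2770/3 kN·m

Load 1 — triangular load w₀=-16 kN/m (0→w₀ over full span):
  R_A = w₀L/2 = (-16)·8/2 = -64 kN
  M_A = w₀L²/3 = (-16)·8²/3 = -1024/3 kN·m
Load 2 — uniform load w=-18 kN/m over full span:
  R_A = wL = (-18)·8 = -144 kN
  M_A = wL²/2 = (-18)·8²/2 = -576 kN·m
Load 3 — applied couple M₀=12 kN·m at a=8/3 m (b=L-a=16/3):
  R_A = 0 kN
  M_A = -M₀ = -12 kN·m
Load 4 — applied couple M₀=-6 kN·m at a=6 m (b=L-a=2):
  R_A = 0 kN
  M_A = -M₀ = -(-6) = 6 kN·m
Superposition: R_A = -208 kN, M_A = -2770/3 kN·m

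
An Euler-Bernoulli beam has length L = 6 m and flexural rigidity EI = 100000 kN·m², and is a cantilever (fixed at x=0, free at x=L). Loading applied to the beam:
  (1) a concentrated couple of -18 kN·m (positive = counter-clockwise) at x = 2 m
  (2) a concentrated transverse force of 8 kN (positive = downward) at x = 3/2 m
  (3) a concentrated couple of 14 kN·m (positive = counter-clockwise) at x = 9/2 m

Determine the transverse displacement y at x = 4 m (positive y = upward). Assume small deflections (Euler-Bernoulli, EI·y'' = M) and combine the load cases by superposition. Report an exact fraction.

y(4) = -11/40000 m

Load 1 — applied couple M₀=-18 kN·m at a=2 m (b=L-a=4):
  y_1 = M₀a(2x-a)/(2EI)  [x>a] = (-18)·2·(2·4-2)/(2·100000) = -27/25000 m
Load 2 — point force P=8 kN at a=3/2 m (b=L-a=9/2):
  y_2 = -Pa²(3x-a)/(6EI)  [x>a] = -8·(3/2)²·(3·4-(3/2))/(6·100000) = -63/200000 m
Load 3 — applied couple M₀=14 kN·m at a=9/2 m (b=L-a=3/2):
  y_3 = M₀x²/(2EI)  [x≤a] = 14·4²/(2·100000) = 7/6250 m
Superposition: y = Σ y_i = -11/40000 m ≈ -0.000275 m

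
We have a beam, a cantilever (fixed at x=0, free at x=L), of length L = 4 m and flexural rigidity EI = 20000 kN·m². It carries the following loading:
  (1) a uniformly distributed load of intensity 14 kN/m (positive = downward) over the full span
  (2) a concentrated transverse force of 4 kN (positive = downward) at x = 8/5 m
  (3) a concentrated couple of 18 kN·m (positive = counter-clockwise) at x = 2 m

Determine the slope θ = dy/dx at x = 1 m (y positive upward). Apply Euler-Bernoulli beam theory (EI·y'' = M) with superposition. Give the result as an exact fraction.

Load 1 — uniform load w=14 kN/m over full span:
  θ_1 = -wx(x²-3Lx+3L²)/(6EI) = -14·1·(1²-3·4·1+3·4²)/(6·20000) = -259/60000 rad
Load 2 — point force P=4 kN at a=8/5 m (b=L-a=12/5):
  θ_2 = -Px(2a-x)/(2EI)  [x≤a] = -4·1·(2·(8/5)-1)/(2·20000) = -11/50000 rad
Load 3 — applied couple M₀=18 kN·m at a=2 m (b=L-a=2):
  θ_3 = M₀x/EI  [x≤a] = 18·1/20000 = 9/10000 rad
Superposition: θ = Σ θ_i = -1091/300000 rad ≈ -0.003637 rad

θ(1) = -1091/300000 rad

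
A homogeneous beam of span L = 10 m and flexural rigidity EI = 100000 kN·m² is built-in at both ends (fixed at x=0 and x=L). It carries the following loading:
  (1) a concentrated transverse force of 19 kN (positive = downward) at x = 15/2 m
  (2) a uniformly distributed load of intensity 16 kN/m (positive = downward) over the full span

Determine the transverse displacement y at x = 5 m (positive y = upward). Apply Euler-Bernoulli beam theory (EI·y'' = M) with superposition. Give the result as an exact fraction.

Load 1 — point force P=19 kN at a=15/2 m (b=L-a=5/2):
  y_1 = -Pb²x²(3aL-(3a+b)x)/(6L³EI)  [x≤a] = -19·(5/2)²·5²·(3·(15/2)·10-(3·(15/2)+(5/2))·5)/(6·10³·100000) = -19/38400 m
Load 2 — uniform load w=16 kN/m over full span:
  y_2 = -wx²(L-x)²/(24EI) = -16·5²·(10-5)²/(24·100000) = -1/240 m
Superposition: y = Σ y_i = -179/38400 m ≈ -0.004661 m

y(5) = -179/38400 m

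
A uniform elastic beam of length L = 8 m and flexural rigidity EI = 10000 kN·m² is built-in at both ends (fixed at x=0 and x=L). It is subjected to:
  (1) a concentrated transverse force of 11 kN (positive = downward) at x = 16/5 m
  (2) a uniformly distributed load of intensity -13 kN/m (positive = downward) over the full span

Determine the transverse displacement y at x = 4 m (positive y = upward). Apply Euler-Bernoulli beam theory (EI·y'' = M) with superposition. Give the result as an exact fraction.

Load 1 — point force P=11 kN at a=16/5 m (b=L-a=24/5):
  y_1 = -Pa²(L-x)²(3bL-(3b+a)(L-x))/(6L³EI)  [x>a] = -11·(16/5)²·(8-4)²·(3·(24/5)·8-(3·(24/5)+(16/5))·(8-4))/(6·8³·10000) = -616/234375 m
Load 2 — uniform load w=-13 kN/m over full span:
  y_2 = -wx²(L-x)²/(24EI) = -(-13)·4²·(8-4)²/(24·10000) = 26/1875 m
Superposition: y = Σ y_i = 878/78125 m ≈ 0.011238 m

y(4) = 878/78125 m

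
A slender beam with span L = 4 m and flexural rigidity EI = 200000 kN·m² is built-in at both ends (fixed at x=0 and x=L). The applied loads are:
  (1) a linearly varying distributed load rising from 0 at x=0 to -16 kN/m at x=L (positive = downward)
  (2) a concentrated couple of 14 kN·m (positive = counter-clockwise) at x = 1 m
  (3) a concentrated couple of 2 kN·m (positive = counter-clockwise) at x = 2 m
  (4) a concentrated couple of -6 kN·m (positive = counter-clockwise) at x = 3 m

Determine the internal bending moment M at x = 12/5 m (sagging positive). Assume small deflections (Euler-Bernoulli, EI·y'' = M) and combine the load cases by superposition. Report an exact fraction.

M(12/5) = -3784/375 kN·m

Load 1 — triangular load w₀=-16 kN/m (0→w₀ over full span):
  M_1 = 3w₀Lx/20 - w₀L²/30 - w₀x³/(6L) = 3·(-16)·4·(12/5)/20 - (-16)·4²/30 - (-16)·(12/5)³/(6·4) = -1984/375 kN·m
Load 2 — applied couple M₀=14 kN·m at a=1 m (b=L-a=3):
  M_2 = R_Ax - M_A - M₀  [x>a] with R_A=63/16, M_A=-21/8 = (63/16)·(12/5) - (-21/8) - 14 = -77/40 kN·m
Load 3 — applied couple M₀=2 kN·m at a=2 m (b=L-a=2):
  M_3 = R_Ax - M_A - M₀  [x>a] with R_A=3/4, M_A=1/2 = (3/4)·(12/5) - (1/2) - 2 = -7/10 kN·m
Load 4 — applied couple M₀=-6 kN·m at a=3 m (b=L-a=1):
  M_4 = R_Ax - M_A  [x≤a] with R_A=-27/16, M_A=-15/8 = (-27/16)·(12/5) - (-15/8) = -87/40 kN·m
Superposition: M = Σ M_i = -3784/375 kN·m ≈ -10.090667 kN·m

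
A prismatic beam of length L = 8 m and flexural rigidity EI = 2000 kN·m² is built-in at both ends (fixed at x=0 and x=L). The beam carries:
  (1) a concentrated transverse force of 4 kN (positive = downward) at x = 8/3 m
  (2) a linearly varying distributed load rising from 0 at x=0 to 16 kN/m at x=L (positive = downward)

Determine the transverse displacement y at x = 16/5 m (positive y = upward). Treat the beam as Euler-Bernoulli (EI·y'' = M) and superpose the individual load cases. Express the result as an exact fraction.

y(16/5) = -81728/1953125 m

Load 1 — point force P=4 kN at a=8/3 m (b=L-a=16/3):
  y_1 = -Pa²(L-x)²(3bL-(3b+a)(L-x))/(6L³EI)  [x>a] = -4·(8/3)²·(8-(16/5))²·(3·(16/3)·8-(3·(16/3)+(8/3))·(8-(16/5)))/(6·8³·2000) = -64/15625 m
Load 2 — triangular load w₀=16 kN/m (0→w₀ over full span):
  y_2 = -w₀x²(L-x)²(x+2L)/(120LEI) = -16·(16/5)²·(8-(16/5))²·((16/5)+2·8)/(120·8·2000) = -73728/1953125 m
Superposition: y = Σ y_i = -81728/1953125 m ≈ -0.041845 m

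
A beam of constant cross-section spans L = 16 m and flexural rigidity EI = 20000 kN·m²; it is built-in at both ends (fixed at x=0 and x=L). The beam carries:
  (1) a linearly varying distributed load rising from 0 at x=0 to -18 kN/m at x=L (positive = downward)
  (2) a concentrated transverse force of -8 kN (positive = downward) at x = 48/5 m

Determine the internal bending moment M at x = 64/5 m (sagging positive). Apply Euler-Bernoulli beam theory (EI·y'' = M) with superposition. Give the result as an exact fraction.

M(64/5) = -2688/625 kN·m

Load 1 — triangular load w₀=-18 kN/m (0→w₀ over full span):
  M_1 = 3w₀Lx/20 - w₀L²/30 - w₀x³/(6L) = 3·(-18)·16·(64/5)/20 - (-18)·16²/30 - (-18)·(64/5)³/(6·16) = -768/125 kN·m
Load 2 — point force P=-8 kN at a=48/5 m (b=L-a=32/5):
  M_2 = Pa²(a+3b)(L-x)/L³ - Pa²b/L²  [x>a] = (-8)·(48/5)²·((48/5)+3·(32/5))·(16-(64/5))/16³ - (-8)·(48/5)²·(32/5)/16² = 1152/625 kN·m
Superposition: M = Σ M_i = -2688/625 kN·m ≈ -4.300800 kN·m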